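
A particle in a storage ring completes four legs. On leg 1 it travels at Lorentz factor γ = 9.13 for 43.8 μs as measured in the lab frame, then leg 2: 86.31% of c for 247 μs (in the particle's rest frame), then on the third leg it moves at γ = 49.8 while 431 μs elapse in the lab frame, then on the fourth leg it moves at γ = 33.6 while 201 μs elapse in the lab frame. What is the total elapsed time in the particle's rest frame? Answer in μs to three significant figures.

τ = 266 μs

Leg 1: γ = 9.13; τ_1 = 43.8/9.130 = 4.797 μs.
Leg 2: 247 μs is already measured in the particle's rest frame.
Leg 3: γ = 49.8; τ_3 = 431/49.80 = 8.655 μs.
Leg 4: γ = 33.6; τ_4 = 201/33.60 = 5.982 μs.
Total: 4.797 + 247.0 + 8.655 + 5.982 μs.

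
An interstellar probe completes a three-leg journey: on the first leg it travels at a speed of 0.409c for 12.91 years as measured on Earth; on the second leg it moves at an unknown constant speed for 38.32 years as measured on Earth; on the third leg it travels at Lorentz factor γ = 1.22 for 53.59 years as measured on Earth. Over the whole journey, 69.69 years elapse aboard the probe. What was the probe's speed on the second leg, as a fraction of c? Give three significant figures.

β = 0.931

Leg 1: γ = 1/√(1 − 0.409²) = 1/√0.8327 = 1.096; τ_1 = 12.91/1.096 = 11.78 years.
Leg 2: speed unknown; τ_2 = 38.32/γ_2.
Leg 3: γ = 1.22; τ_3 = 53.59/1.220 = 43.93 years.
Total proper time: 11.78 + τ_2 + 43.93 = 69.69, so τ_2 = 69.69 − 55.71 = 13.98 years.
γ_2 = 38.32/13.98 = 2.740; β = √(1 − 1/γ²) = √0.8668.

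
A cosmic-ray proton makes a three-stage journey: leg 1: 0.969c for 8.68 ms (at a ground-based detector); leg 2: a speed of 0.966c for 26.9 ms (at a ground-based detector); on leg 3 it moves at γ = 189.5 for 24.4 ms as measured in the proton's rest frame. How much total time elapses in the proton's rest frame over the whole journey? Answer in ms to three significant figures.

τ = 33.5 ms

Leg 1: γ = 1/√(1 − 0.969²) = 1/√0.06104 = 4.048; τ_1 = 8.68/4.048 = 2.144 ms.
Leg 2: γ = 1/√(1 − 0.966²) = 1/√0.06684 = 3.868; τ_2 = 26.9/3.868 = 6.955 ms.
Leg 3: 24.4 ms is already measured in the proton's rest frame.
Total: 2.144 + 6.955 + 24.40 ms.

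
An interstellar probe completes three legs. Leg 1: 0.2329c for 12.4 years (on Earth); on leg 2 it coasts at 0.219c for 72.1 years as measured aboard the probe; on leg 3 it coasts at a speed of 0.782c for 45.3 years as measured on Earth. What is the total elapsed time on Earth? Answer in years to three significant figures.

Leg 1: 12.4 years is already measured on Earth.
Leg 2: γ = 1/√(1 − 0.219²) = 1/√0.9520 = 1.025; Δt_2 = 1.025 × 72.1 = 73.89 years.
Leg 3: 45.3 years is already measured on Earth.
Total: 12.40 + 73.89 + 45.30 years.

Δt = 132 years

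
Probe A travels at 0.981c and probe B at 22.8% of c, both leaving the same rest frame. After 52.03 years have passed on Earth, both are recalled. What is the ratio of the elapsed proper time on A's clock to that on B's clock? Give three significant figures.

τ_A/τ_B = 0.199

A: γ = 1/√(1 − 0.981²) = 1/√0.03764 = 5.154. B: β = 0.228; γ = 1/√(1 − 0.228²) = 1/√0.9480 = 1.027.
τ_A/τ_B = γ_B/γ_A = 1.027/5.154 = 0.1993, so τ_A/τ_B = 0.1993.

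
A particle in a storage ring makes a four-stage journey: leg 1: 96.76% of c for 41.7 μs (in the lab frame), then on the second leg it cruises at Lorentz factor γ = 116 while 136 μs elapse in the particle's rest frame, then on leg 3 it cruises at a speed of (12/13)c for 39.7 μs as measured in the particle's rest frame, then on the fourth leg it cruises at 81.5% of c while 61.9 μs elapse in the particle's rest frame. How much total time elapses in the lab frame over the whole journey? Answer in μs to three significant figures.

Leg 1: 41.7 μs is already measured in the lab frame.
Leg 2: γ = 116; Δt_2 = 116.0 × 136 = 1.578×10⁴ μs.
Leg 3: γ = 1/√(1 − (12/13)²) = 13/5 = 2.600; Δt_3 = 2.600 × 39.7 = 103.2 μs.
Leg 4: β = 0.815; γ = 1/√(1 − 0.815²) = 1/√0.3358 = 1.726; Δt_4 = 1.726 × 61.9 = 106.8 μs.
Total: 41.70 + 1.578×10⁴ + 103.2 + 106.8 μs.

Δt = 1.60×10⁴ μs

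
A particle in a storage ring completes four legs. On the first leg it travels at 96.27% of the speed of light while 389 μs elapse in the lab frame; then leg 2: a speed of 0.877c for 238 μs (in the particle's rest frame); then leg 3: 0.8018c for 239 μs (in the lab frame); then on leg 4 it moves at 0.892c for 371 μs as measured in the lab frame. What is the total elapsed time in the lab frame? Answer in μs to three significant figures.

Δt = 1490 μs

Leg 1: 389 μs is already measured in the lab frame.
Leg 2: γ = 1/√(1 − 0.877²) = 1/√0.2309 = 2.081; Δt_2 = 2.081 × 238 = 495.3 μs.
Leg 3: 239 μs is already measured in the lab frame.
Leg 4: 371 μs is already measured in the lab frame.
Total: 389.0 + 495.3 + 239.0 + 371.0 μs.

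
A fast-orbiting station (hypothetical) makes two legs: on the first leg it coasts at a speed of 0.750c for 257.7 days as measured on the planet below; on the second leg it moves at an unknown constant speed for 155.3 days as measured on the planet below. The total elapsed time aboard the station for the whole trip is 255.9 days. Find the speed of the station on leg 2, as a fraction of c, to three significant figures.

β = 0.835

Leg 1: γ = 1/√(1 − 0.750²) = 1/√0.4375 = 1.512; τ_1 = 257.7/1.512 = 170.5 days.
Leg 2: speed unknown; τ_2 = 155.3/γ_2.
Total proper time: 170.5 + τ_2 = 255.9, so τ_2 = 255.9 − 170.5 = 85.45 days.
γ_2 = 155.3/85.45 = 1.817; β = √(1 − 1/γ²) = √0.6973.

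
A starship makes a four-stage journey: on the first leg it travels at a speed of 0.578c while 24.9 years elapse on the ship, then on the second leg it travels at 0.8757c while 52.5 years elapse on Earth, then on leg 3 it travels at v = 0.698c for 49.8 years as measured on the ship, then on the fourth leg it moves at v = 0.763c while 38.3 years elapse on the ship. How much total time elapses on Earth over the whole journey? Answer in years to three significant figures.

Δt = 212 years

Leg 1: γ = 1/√(1 − 0.578²) = 1/√0.6659 = 1.225; Δt_1 = 1.225 × 24.9 = 30.51 years.
Leg 2: 52.5 years is already measured on Earth.
Leg 3: γ = 1/√(1 − 0.698²) = 1/√0.5128 = 1.396; Δt_3 = 1.396 × 49.8 = 69.54 years.
Leg 4: γ = 1/√(1 − 0.763²) = 1/√0.4178 = 1.547; Δt_4 = 1.547 × 38.3 = 59.25 years.
Total: 30.51 + 52.50 + 69.54 + 59.25 years.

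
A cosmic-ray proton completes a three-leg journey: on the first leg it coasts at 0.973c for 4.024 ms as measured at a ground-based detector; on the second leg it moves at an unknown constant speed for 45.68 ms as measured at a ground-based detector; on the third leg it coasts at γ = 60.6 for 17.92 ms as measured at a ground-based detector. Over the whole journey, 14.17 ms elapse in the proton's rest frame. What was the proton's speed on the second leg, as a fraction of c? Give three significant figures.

β = 0.959

Leg 1: γ = 1/√(1 − 0.973²) = 1/√0.05327 = 4.333; τ_1 = 4.024/4.333 = 0.9288 ms.
Leg 2: speed unknown; τ_2 = 45.68/γ_2.
Leg 3: γ = 60.6; τ_3 = 17.92/60.60 = 0.2957 ms.
Total proper time: 0.9288 + τ_2 + 0.2957 = 14.17, so τ_2 = 14.17 − 1.224 = 12.95 ms.
γ_2 = 45.68/12.95 = 3.529; β = √(1 − 1/γ²) = √0.9197.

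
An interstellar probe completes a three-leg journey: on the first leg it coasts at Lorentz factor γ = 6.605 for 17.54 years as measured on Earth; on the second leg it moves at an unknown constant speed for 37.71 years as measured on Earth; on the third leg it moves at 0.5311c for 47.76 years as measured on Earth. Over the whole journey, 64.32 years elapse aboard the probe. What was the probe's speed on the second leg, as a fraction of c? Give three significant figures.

Leg 1: γ = 6.605; τ_1 = 17.54/6.605 = 2.656 years.
Leg 2: speed unknown; τ_2 = 37.71/γ_2.
Leg 3: γ = 1/√(1 − 0.5311²) = 1/√0.7179 = 1.180; τ_3 = 47.76/1.180 = 40.47 years.
Total proper time: 2.656 + τ_2 + 40.47 = 64.32, so τ_2 = 64.32 − 43.12 = 21.20 years.
γ_2 = 37.71/21.20 = 1.779; β = √(1 − 1/γ²) = √0.6840.

β = 0.827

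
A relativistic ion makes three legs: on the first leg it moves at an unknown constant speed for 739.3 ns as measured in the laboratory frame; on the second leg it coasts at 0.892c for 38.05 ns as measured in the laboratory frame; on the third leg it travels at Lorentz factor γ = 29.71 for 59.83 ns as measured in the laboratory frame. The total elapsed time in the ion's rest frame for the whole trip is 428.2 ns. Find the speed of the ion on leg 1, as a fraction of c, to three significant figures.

Leg 1: speed unknown; τ_1 = 739.3/γ_1.
Leg 2: γ = 1/√(1 − 0.892²) = 1/√0.2043 = 2.212; τ_2 = 38.05/2.212 = 17.20 ns.
Leg 3: γ = 29.71; τ_3 = 59.83/29.71 = 2.014 ns.
Total proper time: τ_1 + 17.20 + 2.014 = 428.2, so τ_1 = 428.2 − 19.21 = 409.0 ns.
γ_1 = 739.3/409.0 = 1.808; β = √(1 − 1/γ²) = √0.6940.

β = 0.833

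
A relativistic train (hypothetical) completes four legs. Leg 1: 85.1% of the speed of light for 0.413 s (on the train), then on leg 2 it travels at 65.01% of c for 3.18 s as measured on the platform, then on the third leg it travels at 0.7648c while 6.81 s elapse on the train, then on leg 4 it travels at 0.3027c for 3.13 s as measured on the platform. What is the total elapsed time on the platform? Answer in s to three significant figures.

Leg 1: β = 0.851; γ = 1/√(1 − 0.851²) = 1/√0.2758 = 1.904; Δt_1 = 1.904 × 0.413 = 0.7864 s.
Leg 2: 3.18 s is already measured on the platform.
Leg 3: γ = 1/√(1 − 0.7648²) = 1/√0.4151 = 1.552; Δt_3 = 1.552 × 6.81 = 10.57 s.
Leg 4: 3.13 s is already measured on the platform.
Total: 0.7864 + 3.180 + 10.57 + 3.130 s.

Δt = 17.7 s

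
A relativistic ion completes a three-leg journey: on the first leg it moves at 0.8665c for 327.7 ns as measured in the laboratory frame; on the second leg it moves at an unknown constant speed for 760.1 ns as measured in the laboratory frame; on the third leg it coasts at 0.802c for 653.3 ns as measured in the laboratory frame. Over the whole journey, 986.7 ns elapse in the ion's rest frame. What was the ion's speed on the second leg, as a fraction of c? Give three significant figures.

β = 0.822

Leg 1: γ = 1/√(1 − 0.8665²) = 1/√0.2492 = 2.003; τ_1 = 327.7/2.003 = 163.6 ns.
Leg 2: speed unknown; τ_2 = 760.1/γ_2.
Leg 3: γ = 1/√(1 − 0.802²) = 1/√0.3568 = 1.674; τ_3 = 653.3/1.674 = 390.2 ns.
Total proper time: 163.6 + τ_2 + 390.2 = 986.7, so τ_2 = 986.7 − 553.8 = 432.9 ns.
γ_2 = 760.1/432.9 = 1.756; β = √(1 − 1/γ²) = √0.6757.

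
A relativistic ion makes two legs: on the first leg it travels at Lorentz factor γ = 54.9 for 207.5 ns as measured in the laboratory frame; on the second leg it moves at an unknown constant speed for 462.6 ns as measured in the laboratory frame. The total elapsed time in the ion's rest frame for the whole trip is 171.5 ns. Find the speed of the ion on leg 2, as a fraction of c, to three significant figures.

β = 0.932

Leg 1: γ = 54.9; τ_1 = 207.5/54.90 = 3.780 ns.
Leg 2: speed unknown; τ_2 = 462.6/γ_2.
Total proper time: 3.780 + τ_2 = 171.5, so τ_2 = 171.5 − 3.780 = 167.7 ns.
γ_2 = 462.6/167.7 = 2.758; β = √(1 − 1/γ²) = √0.8686.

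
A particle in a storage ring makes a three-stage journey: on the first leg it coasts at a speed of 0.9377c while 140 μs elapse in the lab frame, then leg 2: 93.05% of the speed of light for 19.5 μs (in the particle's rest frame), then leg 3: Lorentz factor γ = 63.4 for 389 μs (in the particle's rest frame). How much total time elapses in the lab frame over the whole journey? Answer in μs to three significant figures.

Leg 1: 140 μs is already measured in the lab frame.
Leg 2: β = 0.9305; γ = 1/√(1 − 0.9305²) = 1/√0.1342 = 2.730; Δt_2 = 2.730 × 19.5 = 53.24 μs.
Leg 3: γ = 63.4; Δt_3 = 63.40 × 389 = 2.466×10⁴ μs.
Total: 140.0 + 53.24 + 2.466×10⁴ μs.

Δt = 2.49×10⁴ μs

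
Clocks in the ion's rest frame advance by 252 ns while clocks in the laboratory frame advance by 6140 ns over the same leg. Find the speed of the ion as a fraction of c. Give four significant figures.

v = 0.9992c

The proper time is measured in the ion's rest frame (both events occur at the ion's location); Δt is measured in the laboratory frame. γ = Δt/τ = 6140/252 = 24.37.
β = √(1 − 1/γ²) = √(1 − 0.001684) = √0.9983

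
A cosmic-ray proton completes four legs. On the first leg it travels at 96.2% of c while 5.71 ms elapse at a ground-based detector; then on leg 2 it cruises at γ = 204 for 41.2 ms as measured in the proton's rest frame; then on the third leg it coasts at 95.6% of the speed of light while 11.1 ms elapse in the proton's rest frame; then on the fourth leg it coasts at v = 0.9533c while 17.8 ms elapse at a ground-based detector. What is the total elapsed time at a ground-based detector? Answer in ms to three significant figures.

Leg 1: 5.71 ms is already measured at a ground-based detector.
Leg 2: γ = 204; Δt_2 = 204.0 × 41.2 = 8405 ms.
Leg 3: β = 0.956; γ = 1/√(1 − 0.956²) = 1/√0.08606 = 3.409; Δt_3 = 3.409 × 11.1 = 37.84 ms.
Leg 4: 17.8 ms is already measured at a ground-based detector.
Total: 5.710 + 8405 + 37.84 + 17.80 ms.

Δt = 8470 ms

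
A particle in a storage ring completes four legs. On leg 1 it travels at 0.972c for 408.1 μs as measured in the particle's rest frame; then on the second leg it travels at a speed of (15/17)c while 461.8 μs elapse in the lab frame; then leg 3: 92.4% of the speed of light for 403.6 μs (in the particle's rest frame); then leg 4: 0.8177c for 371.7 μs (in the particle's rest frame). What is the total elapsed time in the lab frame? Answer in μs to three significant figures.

Δt = 3900 μs

Leg 1: γ = 1/√(1 − 0.972²) = 1/√0.05522 = 4.256; Δt_1 = 4.256 × 408.1 = 1737 μs.
Leg 2: 461.8 μs is already measured in the lab frame.
Leg 3: β = 0.924; γ = 1/√(1 − 0.924²) = 1/√0.1462 = 2.615; Δt_3 = 2.615 × 403.6 = 1055 μs.
Leg 4: γ = 1/√(1 − 0.8177²) = 1/√0.3314 = 1.737; Δt_4 = 1.737 × 371.7 = 645.7 μs.
Total: 1737 + 461.8 + 1055 + 645.7 μs.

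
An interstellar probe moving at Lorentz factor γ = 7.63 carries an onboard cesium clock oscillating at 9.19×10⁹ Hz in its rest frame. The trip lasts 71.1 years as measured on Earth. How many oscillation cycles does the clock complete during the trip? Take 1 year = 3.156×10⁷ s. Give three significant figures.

γ = 7.63
The oscillator's own cycle count is N = f × τ where τ is the proper time aboard the probe. τ = Δt/γ = 71.1/7.630 = 9.318 years = 2.941×10⁸ s.
N = 9.19×10⁹ × 2.941×10⁸ = 2.703×10¹⁸.

N = 2.70×10¹⁸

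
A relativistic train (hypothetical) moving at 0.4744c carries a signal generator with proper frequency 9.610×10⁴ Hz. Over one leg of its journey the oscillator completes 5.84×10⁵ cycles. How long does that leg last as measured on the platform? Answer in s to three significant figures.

γ = 1/√(1 − 0.4744²) = 1/√0.7749 = 1.136
Proper time for N cycles: τ = N/f = 5.84×10⁵/(9.610×10⁴) = 6.077×10⁰ s = 6.077 s.
Lab-frame duration Δt = γτ = 1.136 × 6.077 = 6.903 s.

Δt = 6.90 s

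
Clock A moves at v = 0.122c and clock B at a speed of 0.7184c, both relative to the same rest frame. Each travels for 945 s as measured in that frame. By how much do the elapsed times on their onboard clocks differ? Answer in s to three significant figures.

A: γ = 1/√(1 − 0.122²) = 1/√0.9851 = 1.008; τ_A = 945/1.008 = 937.9 s.
B: γ = 1/√(1 − 0.7184²) = 1/√0.4839 = 1.438; τ_B = 945/1.438 = 657.4 s.

|τ_A − τ_B| = 281 s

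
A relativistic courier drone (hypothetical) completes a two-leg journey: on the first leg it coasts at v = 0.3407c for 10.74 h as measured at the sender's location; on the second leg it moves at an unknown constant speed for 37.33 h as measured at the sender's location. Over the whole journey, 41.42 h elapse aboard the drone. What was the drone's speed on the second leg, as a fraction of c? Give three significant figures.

Leg 1: γ = 1/√(1 − 0.3407²) = 1/√0.8839 = 1.064; τ_1 = 10.74/1.064 = 10.10 h.
Leg 2: speed unknown; τ_2 = 37.33/γ_2.
Total proper time: 10.10 + τ_2 = 41.42, so τ_2 = 41.42 − 10.10 = 31.32 h.
γ_2 = 37.33/31.32 = 1.192; β = √(1 − 1/γ²) = √0.2960.

β = 0.544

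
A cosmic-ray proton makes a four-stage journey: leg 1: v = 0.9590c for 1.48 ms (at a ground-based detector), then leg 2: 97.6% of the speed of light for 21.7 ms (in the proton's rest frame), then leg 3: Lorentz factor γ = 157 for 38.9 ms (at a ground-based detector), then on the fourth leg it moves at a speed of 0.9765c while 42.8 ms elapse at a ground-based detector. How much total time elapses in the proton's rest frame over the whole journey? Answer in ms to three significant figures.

Leg 1: γ = 1/√(1 − 0.9590²) = 1/√0.08032 = 3.529; τ_1 = 1.48/3.529 = 0.4194 ms.
Leg 2: 21.7 ms is already measured in the proton's rest frame.
Leg 3: γ = 157; τ_3 = 38.9/157.0 = 0.2478 ms.
Leg 4: γ = 1/√(1 − 0.9765²) = 1/√0.04645 = 4.640; τ_4 = 42.8/4.640 = 9.224 ms.
Total: 0.4194 + 21.70 + 0.2478 + 9.224 ms.

τ = 31.6 ms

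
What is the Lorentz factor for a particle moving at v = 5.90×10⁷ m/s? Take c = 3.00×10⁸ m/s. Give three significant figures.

β = 5.90×10⁷/3.00×10⁸ = 0.1967; γ = 1/√(1 − 0.1967²) = 1.020

γ = 1.02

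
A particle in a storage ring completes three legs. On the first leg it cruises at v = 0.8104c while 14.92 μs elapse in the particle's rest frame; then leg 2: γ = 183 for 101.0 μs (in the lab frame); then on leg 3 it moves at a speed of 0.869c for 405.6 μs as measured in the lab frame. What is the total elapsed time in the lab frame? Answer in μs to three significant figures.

Leg 1: γ = 1/√(1 − 0.8104²) = 1/√0.3433 = 1.707; Δt_1 = 1.707 × 14.92 = 25.47 μs.
Leg 2: 101.0 μs is already measured in the lab frame.
Leg 3: 405.6 μs is already measured in the lab frame.
Total: 25.47 + 101.0 + 405.6 μs.

Δt = 532 μs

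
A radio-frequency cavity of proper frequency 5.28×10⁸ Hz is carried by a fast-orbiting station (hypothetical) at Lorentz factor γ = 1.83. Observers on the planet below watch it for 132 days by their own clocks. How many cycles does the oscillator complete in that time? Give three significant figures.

γ = 1.83
During 132 days of lab time, the oscillator's proper time advances by τ = Δt/γ = 132/1.830 = 72.13 days = 6.232×10⁶ s.
N = f × τ = 5.28×10⁸ × 6.232×10⁶ = 3.291×10¹⁵.

N = 3.29×10¹⁵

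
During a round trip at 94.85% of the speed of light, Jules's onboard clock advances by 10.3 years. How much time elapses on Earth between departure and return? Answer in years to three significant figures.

β = 0.9485; γ = 1/√(1 − 0.9485²) = 1/√0.1003 = 3.157
Earth-frame duration is the dilated interval: Δt = γτ = 3.157 × 10.3 years.

Δt = 32.5 years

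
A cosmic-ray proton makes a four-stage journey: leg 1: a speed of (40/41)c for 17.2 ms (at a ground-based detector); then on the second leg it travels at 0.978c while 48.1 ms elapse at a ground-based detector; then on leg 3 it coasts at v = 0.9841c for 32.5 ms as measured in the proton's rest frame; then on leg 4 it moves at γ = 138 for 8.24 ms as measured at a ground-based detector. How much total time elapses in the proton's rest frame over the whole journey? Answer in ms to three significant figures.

τ = 46.4 ms

Leg 1: γ = 1/√(1 − (40/41)²) = 41/9 ≈ 4.556; τ_1 = 17.2/4.556 = 3.776 ms.
Leg 2: γ = 1/√(1 − 0.978²) = 1/√0.04352 = 4.794; τ_2 = 48.1/4.794 = 10.03 ms.
Leg 3: 32.5 ms is already measured in the proton's rest frame.
Leg 4: γ = 138; τ_4 = 8.24/138.0 = 0.05971 ms.
Total: 3.776 + 10.03 + 32.50 + 0.05971 ms.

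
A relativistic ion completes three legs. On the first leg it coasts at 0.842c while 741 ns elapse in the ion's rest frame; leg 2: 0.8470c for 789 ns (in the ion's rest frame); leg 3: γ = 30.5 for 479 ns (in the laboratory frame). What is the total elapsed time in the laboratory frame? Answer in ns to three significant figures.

Δt = 3340 ns

Leg 1: γ = 1/√(1 − 0.842²) = 1/√0.2910 = 1.854; Δt_1 = 1.854 × 741 = 1374 ns.
Leg 2: γ = 1/√(1 − 0.8470²) = 1/√0.2826 = 1.881; Δt_2 = 1.881 × 789 = 1484 ns.
Leg 3: 479 ns is already measured in the laboratory frame.
Total: 1374 + 1484 + 479.0 ns.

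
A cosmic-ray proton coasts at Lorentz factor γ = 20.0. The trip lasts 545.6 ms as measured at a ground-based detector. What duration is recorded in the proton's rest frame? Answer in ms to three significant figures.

τ = 27.3 ms

γ = 20.0
The interval measured at a ground-based detector is the dilated one; the clock in the proton's rest frame measures the proper time τ = Δt/γ = 545.6/20.00 ms.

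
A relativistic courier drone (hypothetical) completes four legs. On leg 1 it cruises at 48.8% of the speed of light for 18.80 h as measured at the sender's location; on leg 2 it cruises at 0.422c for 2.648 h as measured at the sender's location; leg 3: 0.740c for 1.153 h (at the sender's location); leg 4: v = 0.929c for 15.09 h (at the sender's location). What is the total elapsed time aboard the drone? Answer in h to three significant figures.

τ = 25.2 h

Leg 1: β = 0.488; γ = 1/√(1 − 0.488²) = 1/√0.7619 = 1.146; τ_1 = 18.80/1.146 = 16.41 h.
Leg 2: γ = 1/√(1 − 0.422²) = 1/√0.8219 = 1.103; τ_2 = 2.648/1.103 = 2.401 h.
Leg 3: γ = 1/√(1 − 0.740²) = 1/√0.4524 = 1.487; τ_3 = 1.153/1.487 = 0.7755 h.
Leg 4: γ = 1/√(1 − 0.929²) = 1/√0.1370 = 2.702; τ_4 = 15.09/2.702 = 5.585 h.
Total: 16.41 + 2.401 + 0.7755 + 5.585 h.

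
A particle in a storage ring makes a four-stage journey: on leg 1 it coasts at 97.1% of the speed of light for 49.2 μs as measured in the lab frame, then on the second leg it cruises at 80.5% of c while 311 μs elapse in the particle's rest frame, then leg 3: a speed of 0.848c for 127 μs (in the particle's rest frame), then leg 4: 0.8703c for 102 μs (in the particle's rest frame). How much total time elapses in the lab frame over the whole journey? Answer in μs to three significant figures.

Δt = 1020 μs

Leg 1: 49.2 μs is already measured in the lab frame.
Leg 2: β = 0.805; γ = 1/√(1 − 0.805²) = 1/√0.3520 = 1.686; Δt_2 = 1.686 × 311 = 524.2 μs.
Leg 3: γ = 1/√(1 − 0.848²) = 1/√0.2809 = 1.887; Δt_3 = 1.887 × 127 = 239.6 μs.
Leg 4: γ = 1/√(1 − 0.8703²) = 1/√0.2426 = 2.030; Δt_4 = 2.030 × 102 = 207.1 μs.
Total: 49.20 + 524.2 + 239.6 + 207.1 μs.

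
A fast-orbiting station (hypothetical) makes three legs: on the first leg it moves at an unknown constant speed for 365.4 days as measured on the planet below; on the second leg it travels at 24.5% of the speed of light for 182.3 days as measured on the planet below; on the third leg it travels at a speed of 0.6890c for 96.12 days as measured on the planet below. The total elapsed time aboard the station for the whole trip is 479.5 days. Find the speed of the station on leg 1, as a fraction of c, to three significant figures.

Leg 1: speed unknown; τ_1 = 365.4/γ_1.
Leg 2: β = 0.245; γ = 1/√(1 − 0.245²) = 1/√0.9400 = 1.031; τ_2 = 182.3/1.031 = 176.7 days.
Leg 3: γ = 1/√(1 − 0.6890²) = 1/√0.5253 = 1.380; τ_3 = 96.12/1.380 = 69.66 days.
Total proper time: τ_1 + 176.7 + 69.66 = 479.5, so τ_1 = 479.5 − 246.4 = 233.1 days.
γ_1 = 365.4/233.1 = 1.568; β = √(1 − 1/γ²) = √0.5931.

β = 0.770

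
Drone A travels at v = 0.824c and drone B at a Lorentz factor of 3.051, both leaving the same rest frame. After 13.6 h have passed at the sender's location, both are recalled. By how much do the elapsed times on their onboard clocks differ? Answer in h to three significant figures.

A: γ = 1/√(1 − 0.824²) = 1/√0.3210 = 1.765; τ_A = 13.6/1.765 = 7.706 h.
B: γ = 3.051; τ_B = 13.6/3.051 = 4.458 h.

|τ_A − τ_B| = 3.25 h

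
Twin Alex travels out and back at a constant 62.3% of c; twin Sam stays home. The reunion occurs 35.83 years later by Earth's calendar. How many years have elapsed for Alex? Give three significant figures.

τ = 28.0 years

β = 0.623; γ = 1/√(1 − 0.623²) = 1/√0.6119 = 1.278
Alex's clock measures proper time along the trip: τ = Δt/γ = 35.83/1.278 years.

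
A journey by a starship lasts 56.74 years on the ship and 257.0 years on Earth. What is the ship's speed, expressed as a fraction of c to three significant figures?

The proper time is measured on the ship (both events occur at the ship's location); Δt is measured on Earth. γ = Δt/τ = 257.0/56.74 = 4.529.
β = √(1 − 1/γ²) = √(1 − 0.04874) = √0.9513

β = 0.975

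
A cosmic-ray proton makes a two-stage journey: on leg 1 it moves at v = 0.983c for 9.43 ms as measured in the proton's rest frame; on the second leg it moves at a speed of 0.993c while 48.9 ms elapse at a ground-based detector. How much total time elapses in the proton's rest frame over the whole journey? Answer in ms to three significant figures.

Leg 1: 9.43 ms is already measured in the proton's rest frame.
Leg 2: γ = 1/√(1 − 0.993²) = 1/√0.01395 = 8.466; τ_2 = 48.9/8.466 = 5.776 ms.
Total: 9.430 + 5.776 ms.

τ = 15.2 ms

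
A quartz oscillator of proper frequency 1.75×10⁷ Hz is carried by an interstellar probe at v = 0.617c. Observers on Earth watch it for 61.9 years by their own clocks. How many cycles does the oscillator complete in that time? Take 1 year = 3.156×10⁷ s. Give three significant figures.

γ = 1/√(1 − 0.617²) = 1/√0.6193 = 1.271
During 61.9 years of lab time, the oscillator's proper time advances by τ = Δt/γ = 61.9/1.271 = 48.71 years = 1.537×10⁹ s.
N = f × τ = 1.75×10⁷ × 1.537×10⁹ = 2.690×10¹⁶.

N = 2.69×10¹⁶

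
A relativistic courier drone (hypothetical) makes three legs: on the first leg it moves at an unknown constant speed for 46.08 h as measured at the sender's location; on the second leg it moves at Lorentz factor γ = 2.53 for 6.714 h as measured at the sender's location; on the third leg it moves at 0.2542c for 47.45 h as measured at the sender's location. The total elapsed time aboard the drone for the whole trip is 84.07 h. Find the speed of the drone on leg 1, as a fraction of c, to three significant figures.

β = 0.637

Leg 1: speed unknown; τ_1 = 46.08/γ_1.
Leg 2: γ = 2.53; τ_2 = 6.714/2.530 = 2.654 h.
Leg 3: γ = 1/√(1 − 0.2542²) = 1/√0.9354 = 1.034; τ_3 = 47.45/1.034 = 45.89 h.
Total proper time: τ_1 + 2.654 + 45.89 = 84.07, so τ_1 = 84.07 − 48.55 = 35.52 h.
γ_1 = 46.08/35.52 = 1.297; β = √(1 − 1/γ²) = √0.4057.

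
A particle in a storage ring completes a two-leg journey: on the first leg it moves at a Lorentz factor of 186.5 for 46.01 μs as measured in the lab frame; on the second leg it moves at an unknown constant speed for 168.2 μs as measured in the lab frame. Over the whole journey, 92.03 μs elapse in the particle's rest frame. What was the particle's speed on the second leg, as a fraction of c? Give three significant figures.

Leg 1: γ = 186.5; τ_1 = 46.01/186.5 = 0.2467 μs.
Leg 2: speed unknown; τ_2 = 168.2/γ_2.
Total proper time: 0.2467 + τ_2 = 92.03, so τ_2 = 92.03 − 0.2467 = 91.78 μs.
γ_2 = 168.2/91.78 = 1.833; β = √(1 − 1/γ²) = √0.7022.

β = 0.838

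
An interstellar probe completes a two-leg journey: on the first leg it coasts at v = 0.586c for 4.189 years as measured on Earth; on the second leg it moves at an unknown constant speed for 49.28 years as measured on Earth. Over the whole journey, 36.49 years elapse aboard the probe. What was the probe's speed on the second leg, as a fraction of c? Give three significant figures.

β = 0.741

Leg 1: γ = 1/√(1 − 0.586²) = 1/√0.6566 = 1.234; τ_1 = 4.189/1.234 = 3.394 years.
Leg 2: speed unknown; τ_2 = 49.28/γ_2.
Total proper time: 3.394 + τ_2 = 36.49, so τ_2 = 36.49 − 3.394 = 33.10 years.
γ_2 = 49.28/33.10 = 1.489; β = √(1 − 1/γ²) = √0.5490.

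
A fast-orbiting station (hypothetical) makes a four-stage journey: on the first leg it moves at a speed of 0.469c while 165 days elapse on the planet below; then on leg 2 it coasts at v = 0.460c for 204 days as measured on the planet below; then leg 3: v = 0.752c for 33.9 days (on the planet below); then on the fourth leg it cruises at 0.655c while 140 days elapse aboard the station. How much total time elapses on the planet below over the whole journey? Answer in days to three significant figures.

Δt = 588 days

Leg 1: 165 days is already measured on the planet below.
Leg 2: 204 days is already measured on the planet below.
Leg 3: 33.9 days is already measured on the planet below.
Leg 4: γ = 1/√(1 − 0.655²) = 1/√0.5710 = 1.323; Δt_4 = 1.323 × 140 = 185.3 days.
Total: 165.0 + 204.0 + 33.90 + 185.3 days.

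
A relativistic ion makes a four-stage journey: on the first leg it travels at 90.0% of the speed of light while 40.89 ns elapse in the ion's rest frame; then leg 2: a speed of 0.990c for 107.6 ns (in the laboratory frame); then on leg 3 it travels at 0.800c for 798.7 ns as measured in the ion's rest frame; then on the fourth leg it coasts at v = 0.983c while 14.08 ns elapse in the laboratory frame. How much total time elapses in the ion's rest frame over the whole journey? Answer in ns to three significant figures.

τ = 857 ns

Leg 1: 40.89 ns is already measured in the ion's rest frame.
Leg 2: γ = 1/√(1 − 0.990²) = 1/√0.01990 = 7.089; τ_2 = 107.6/7.089 = 15.18 ns.
Leg 3: 798.7 ns is already measured in the ion's rest frame.
Leg 4: γ = 1/√(1 − 0.983²) = 1/√0.03371 = 5.446; τ_4 = 14.08/5.446 = 2.585 ns.
Total: 40.89 + 15.18 + 798.7 + 2.585 ns.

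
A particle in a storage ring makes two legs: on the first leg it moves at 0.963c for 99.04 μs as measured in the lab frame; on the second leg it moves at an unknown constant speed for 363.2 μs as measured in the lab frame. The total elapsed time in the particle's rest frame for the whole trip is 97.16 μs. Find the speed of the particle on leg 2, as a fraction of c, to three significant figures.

β = 0.981

Leg 1: γ = 1/√(1 − 0.963²) = 1/√0.07263 = 3.711; τ_1 = 99.04/3.711 = 26.69 μs.
Leg 2: speed unknown; τ_2 = 363.2/γ_2.
Total proper time: 26.69 + τ_2 = 97.16, so τ_2 = 97.16 − 26.69 = 70.47 μs.
γ_2 = 363.2/70.47 = 5.154; β = √(1 − 1/γ²) = √0.9624.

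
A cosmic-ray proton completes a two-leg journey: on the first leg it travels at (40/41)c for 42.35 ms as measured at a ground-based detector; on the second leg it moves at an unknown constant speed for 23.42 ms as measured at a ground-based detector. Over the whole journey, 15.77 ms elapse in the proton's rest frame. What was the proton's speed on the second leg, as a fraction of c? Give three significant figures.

β = 0.961

Leg 1: γ = 1/√(1 − (40/41)²) = 41/9 ≈ 4.556; τ_1 = 42.35/4.556 = 9.296 ms.
Leg 2: speed unknown; τ_2 = 23.42/γ_2.
Total proper time: 9.296 + τ_2 = 15.77, so τ_2 = 15.77 − 9.296 = 6.474 ms.
γ_2 = 23.42/6.474 = 3.618; β = √(1 − 1/γ²) = √0.9236.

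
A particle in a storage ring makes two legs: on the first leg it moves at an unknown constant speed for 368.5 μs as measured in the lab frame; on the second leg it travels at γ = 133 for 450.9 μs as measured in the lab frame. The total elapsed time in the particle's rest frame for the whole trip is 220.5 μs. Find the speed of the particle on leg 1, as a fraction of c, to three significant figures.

Leg 1: speed unknown; τ_1 = 368.5/γ_1.
Leg 2: γ = 133; τ_2 = 450.9/133.0 = 3.390 μs.
Total proper time: τ_1 + 3.390 = 220.5, so τ_1 = 220.5 − 3.390 = 217.1 μs.
γ_1 = 368.5/217.1 = 1.697; β = √(1 − 1/γ²) = √0.6529.

β = 0.808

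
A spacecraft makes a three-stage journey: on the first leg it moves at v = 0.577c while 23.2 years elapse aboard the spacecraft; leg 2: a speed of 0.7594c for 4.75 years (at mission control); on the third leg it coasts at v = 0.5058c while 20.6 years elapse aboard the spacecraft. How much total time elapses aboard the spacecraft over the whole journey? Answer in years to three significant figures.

τ = 46.9 years

Leg 1: 23.2 years is already measured aboard the spacecraft.
Leg 2: γ = 1/√(1 − 0.7594²) = 1/√0.4233 = 1.537; τ_2 = 4.75/1.537 = 3.090 years.
Leg 3: 20.6 years is already measured aboard the spacecraft.
Total: 23.20 + 3.090 + 20.60 years.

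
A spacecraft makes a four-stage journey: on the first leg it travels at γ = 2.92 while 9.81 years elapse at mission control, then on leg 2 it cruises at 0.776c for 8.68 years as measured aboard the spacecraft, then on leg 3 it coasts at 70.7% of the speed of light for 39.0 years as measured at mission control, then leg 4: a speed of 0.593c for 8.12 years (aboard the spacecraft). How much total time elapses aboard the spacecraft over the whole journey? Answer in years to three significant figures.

Leg 1: γ = 2.92; τ_1 = 9.81/2.920 = 3.360 years.
Leg 2: 8.68 years is already measured aboard the spacecraft.
Leg 3: β = 0.707; γ = 1/√(1 − 0.707²) = 1/√0.5002 = 1.414; τ_3 = 39.0/1.414 = 27.58 years.
Leg 4: 8.12 years is already measured aboard the spacecraft.
Total: 3.360 + 8.680 + 27.58 + 8.120 years.

τ = 47.7 years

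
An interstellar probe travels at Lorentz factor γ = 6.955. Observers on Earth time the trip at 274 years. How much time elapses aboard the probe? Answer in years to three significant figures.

τ = 39.4 years

γ = 6.955
The interval measured on Earth is the dilated one; the clock aboard the probe measures the proper time τ = Δt/γ = 274/6.955 years.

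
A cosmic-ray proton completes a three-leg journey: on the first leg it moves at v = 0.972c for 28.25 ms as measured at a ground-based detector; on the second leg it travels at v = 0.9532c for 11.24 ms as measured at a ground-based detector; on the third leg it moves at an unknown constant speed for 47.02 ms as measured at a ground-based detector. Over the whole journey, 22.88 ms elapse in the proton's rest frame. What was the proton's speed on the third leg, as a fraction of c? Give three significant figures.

Leg 1: γ = 1/√(1 − 0.972²) = 1/√0.05522 = 4.256; τ_1 = 28.25/4.256 = 6.638 ms.
Leg 2: γ = 1/√(1 − 0.9532²) = 1/√0.09141 = 3.308; τ_2 = 11.24/3.308 = 3.398 ms.
Leg 3: speed unknown; τ_3 = 47.02/γ_3.
Total proper time: 6.638 + 3.398 + τ_3 = 22.88, so τ_3 = 22.88 − 10.04 = 12.84 ms.
γ_3 = 47.02/12.84 = 3.661; β = √(1 − 1/γ²) = √0.9254.

β = 0.962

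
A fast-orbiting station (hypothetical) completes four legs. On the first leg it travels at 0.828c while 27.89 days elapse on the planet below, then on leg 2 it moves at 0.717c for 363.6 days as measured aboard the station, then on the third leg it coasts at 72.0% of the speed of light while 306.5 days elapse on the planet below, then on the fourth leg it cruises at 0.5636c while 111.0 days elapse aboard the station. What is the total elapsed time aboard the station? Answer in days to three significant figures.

τ = 703 days

Leg 1: γ = 1/√(1 − 0.828²) = 1/√0.3144 = 1.783; τ_1 = 27.89/1.783 = 15.64 days.
Leg 2: 363.6 days is already measured aboard the station.
Leg 3: β = 0.720; γ = 1/√(1 − 0.720²) = 1/√0.4816 = 1.441; τ_3 = 306.5/1.441 = 212.7 days.
Leg 4: 111.0 days is already measured aboard the station.
Total: 15.64 + 363.6 + 212.7 + 111.0 days.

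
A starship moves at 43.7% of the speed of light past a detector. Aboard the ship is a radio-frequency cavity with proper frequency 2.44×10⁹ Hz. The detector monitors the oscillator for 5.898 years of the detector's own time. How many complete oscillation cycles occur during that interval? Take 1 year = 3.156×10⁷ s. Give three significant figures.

N = 4.09×10¹⁷

β = 0.437; γ = 1/√(1 − 0.437²) = 1/√0.8090 = 1.112
During 5.898 years of lab time, the oscillator's proper time advances by τ = Δt/γ = 5.898/1.112 = 5.305 years = 1.674×10⁸ s.
N = f × τ = 2.44×10⁹ × 1.674×10⁸ = 4.085×10¹⁷.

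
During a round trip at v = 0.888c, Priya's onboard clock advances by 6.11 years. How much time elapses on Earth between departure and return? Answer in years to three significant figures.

Δt = 13.3 years

γ = 1/√(1 − 0.888²) = 1/√0.2115 = 2.175
Earth-frame duration is the dilated interval: Δt = γτ = 2.175 × 6.11 years.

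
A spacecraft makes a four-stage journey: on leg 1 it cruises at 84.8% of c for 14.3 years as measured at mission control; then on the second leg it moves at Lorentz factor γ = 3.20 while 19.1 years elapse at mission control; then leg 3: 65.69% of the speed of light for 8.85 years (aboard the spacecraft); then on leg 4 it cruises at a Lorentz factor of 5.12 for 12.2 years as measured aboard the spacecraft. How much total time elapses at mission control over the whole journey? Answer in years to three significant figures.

Δt = 108 years

Leg 1: 14.3 years is already measured at mission control.
Leg 2: 19.1 years is already measured at mission control.
Leg 3: β = 0.6569; γ = 1/√(1 − 0.6569²) = 1/√0.5685 = 1.326; Δt_3 = 1.326 × 8.85 = 11.74 years.
Leg 4: γ = 5.12; Δt_4 = 5.120 × 12.2 = 62.46 years.
Total: 14.30 + 19.10 + 11.74 + 62.46 years.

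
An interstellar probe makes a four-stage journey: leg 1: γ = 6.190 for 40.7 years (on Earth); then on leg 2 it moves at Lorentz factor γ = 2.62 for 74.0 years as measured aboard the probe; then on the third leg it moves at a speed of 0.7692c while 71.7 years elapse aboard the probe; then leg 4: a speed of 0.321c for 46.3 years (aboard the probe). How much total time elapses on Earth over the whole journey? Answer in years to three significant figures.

Leg 1: 40.7 years is already measured on Earth.
Leg 2: γ = 2.62; Δt_2 = 2.620 × 74.0 = 193.9 years.
Leg 3: γ = 1/√(1 − 0.7692²) = 1/√0.4083 = 1.565; Δt_3 = 1.565 × 71.7 = 112.2 years.
Leg 4: γ = 1/√(1 − 0.321²) = 1/√0.8970 = 1.056; Δt_4 = 1.056 × 46.3 = 48.89 years.
Total: 40.70 + 193.9 + 112.2 + 48.89 years.

Δt = 396 years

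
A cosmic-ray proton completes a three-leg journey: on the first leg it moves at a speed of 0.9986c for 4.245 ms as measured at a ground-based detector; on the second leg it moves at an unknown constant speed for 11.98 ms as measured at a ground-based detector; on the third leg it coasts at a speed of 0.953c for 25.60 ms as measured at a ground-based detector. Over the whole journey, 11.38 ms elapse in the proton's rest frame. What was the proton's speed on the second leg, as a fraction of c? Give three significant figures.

β = 0.959

Leg 1: γ = 1/√(1 − 0.9986²) = 1/√0.002798 = 18.90; τ_1 = 4.245/18.90 = 0.2245 ms.
Leg 2: speed unknown; τ_2 = 11.98/γ_2.
Leg 3: γ = 1/√(1 − 0.953²) = 1/√0.09179 = 3.301; τ_3 = 25.60/3.301 = 7.756 ms.
Total proper time: 0.2245 + τ_2 + 7.756 = 11.38, so τ_2 = 11.38 − 7.981 = 3.399 ms.
γ_2 = 11.98/3.399 = 3.524; β = √(1 − 1/γ²) = √0.9195.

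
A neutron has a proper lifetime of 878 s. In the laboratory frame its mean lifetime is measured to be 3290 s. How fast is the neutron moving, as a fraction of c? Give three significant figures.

β = 0.964

γ = Δt/τ₀ = 3290/878 = 3.747
β = √(1 − 1/γ²) = √(1 − 0.07122) = √0.9288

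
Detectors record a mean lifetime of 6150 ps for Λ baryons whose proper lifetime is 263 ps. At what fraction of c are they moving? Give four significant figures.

v = 0.9991c

γ = Δt/τ₀ = 6150/263 = 23.38
β = √(1 − 1/γ²) = √(1 − 0.001829) = √0.9982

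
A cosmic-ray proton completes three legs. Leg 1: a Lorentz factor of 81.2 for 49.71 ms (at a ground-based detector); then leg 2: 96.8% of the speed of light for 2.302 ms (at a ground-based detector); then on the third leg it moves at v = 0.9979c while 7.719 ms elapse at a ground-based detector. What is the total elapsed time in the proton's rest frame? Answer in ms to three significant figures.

τ = 1.69 ms

Leg 1: γ = 81.2; τ_1 = 49.71/81.20 = 0.6122 ms.
Leg 2: β = 0.968; γ = 1/√(1 − 0.968²) = 1/√0.06298 = 3.985; τ_2 = 2.302/3.985 = 0.5777 ms.
Leg 3: γ = 1/√(1 − 0.9979²) = 1/√0.004196 = 15.44; τ_3 = 7.719/15.44 = 0.5000 ms.
Total: 0.6122 + 0.5777 + 0.5000 ms.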